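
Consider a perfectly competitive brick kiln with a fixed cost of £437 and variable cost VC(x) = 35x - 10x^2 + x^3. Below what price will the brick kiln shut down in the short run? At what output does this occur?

Short-run supply begins at min AVC. From VC = 35x - 10x^2 + x^3, AVC = 35 - 10x + x^2.
At the minimum of AVC, MC = AVC. MC = 35 - 20x + 3x^2; setting MC = AVC gives 2x^2 - 10x = 0, so x = 5. min AVC = 10.
So the shutdown price is £10.

£10 per unit, at x = 5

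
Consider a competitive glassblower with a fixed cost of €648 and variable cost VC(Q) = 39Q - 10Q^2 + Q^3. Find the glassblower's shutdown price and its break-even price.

Shutdown price = €14; break-even price = €102

Shutdown price = min AVC. AVC = 39 - 10Q + Q^2, with vertex at Q = 5 and minimum €14.
ATC = 648/Q + 39 - 10Q + Q^2. Setting dATC/dQ = −648/Q^2 − 10 + 2Q = 0 gives Q = 9 (since 2·9^3 − 10·9^2 = 648).
min ATC = 648/9 + 39 − 10·9 + 9^2 = €102. That is the break-even price.
Between these two prices the firm operates at a loss; above €102 it earns a profit.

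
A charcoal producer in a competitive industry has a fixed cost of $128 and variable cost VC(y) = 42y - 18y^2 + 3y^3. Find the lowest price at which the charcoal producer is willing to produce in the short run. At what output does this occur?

The firm shuts down when price falls below the minimum of average variable cost. AVC = VC/y = 42 - 18y + 3y^2.
At the minimum of AVC, MC = AVC. MC = 42 - 36y + 9y^2; setting MC = AVC gives 6y^2 - 18y = 0, so y = 3. min AVC = 15.
So the shutdown price is $15.

$15 per unit, at y = 3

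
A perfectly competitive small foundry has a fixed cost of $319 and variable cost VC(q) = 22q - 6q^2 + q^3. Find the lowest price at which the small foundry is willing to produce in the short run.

$13 per unit

Short-run supply begins at min AVC. From VC = 22q - 6q^2 + q^3, AVC = 22 - 6q + q^2.
At the minimum of AVC, MC = AVC. MC = 22 - 12q + 3q^2; setting MC = AVC gives 2q^2 - 6q = 0, so q = 3. min AVC = 13.
For P < $13 the firm produces nothing.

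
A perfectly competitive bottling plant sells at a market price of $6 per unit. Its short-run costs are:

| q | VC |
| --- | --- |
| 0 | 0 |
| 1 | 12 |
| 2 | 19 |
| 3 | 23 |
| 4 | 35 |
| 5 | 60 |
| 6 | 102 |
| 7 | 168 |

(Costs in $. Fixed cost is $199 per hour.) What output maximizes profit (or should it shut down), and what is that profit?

Compute π = P·q − TC at each output: q=0: -199; q=1: -205; q=2: -206; q=3: -204; q=4: -210; q=5: -229; q=6: -265; q=7: -325.
Profit is highest at q = 0. Equivalently, the lowest AVC in the table is 23/3 ≈ $7.67 at q = 3, and P = $6 falls below it — price never covers variable cost, so the firm shuts down and loses only its fixed cost.

q = 0 (shut down); profit = -$199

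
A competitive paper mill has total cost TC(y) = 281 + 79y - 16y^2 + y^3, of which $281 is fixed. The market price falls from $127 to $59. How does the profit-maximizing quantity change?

Output falls from 12 to 10

AVC = 79 - 16y + y^2, minimized at y = 8 where min AVC = $15. MC = 79 - 32y + 3y^2.
With P = $127 above the shutdown price, P = MC gives y = 12.
At P = $59 ≥ min AVC, set P = MC: y = 10. The firm stays open but cuts output.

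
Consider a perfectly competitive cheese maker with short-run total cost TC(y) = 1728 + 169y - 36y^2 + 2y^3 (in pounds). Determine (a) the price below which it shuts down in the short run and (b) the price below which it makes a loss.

Shutdown price = £7; break-even price = £169

AVC = 169 - 36y + 2y^2; minimized at y = 9, giving min AVC = £7. That is the shutdown price.
ATC = 1728/y + 169 - 36y + 2y^2. Setting dATC/dy = −1728/y^2 − 36 + 4y = 0 gives y = 12 (since 4·12^3 − 36·12^2 = 1728).
min ATC = 1728/12 + 169 − 36·12 + 2·12^2 = £169. That is the break-even price.
For £7 ≤ P < £169 the firm produces at a loss; below £7 it shuts down.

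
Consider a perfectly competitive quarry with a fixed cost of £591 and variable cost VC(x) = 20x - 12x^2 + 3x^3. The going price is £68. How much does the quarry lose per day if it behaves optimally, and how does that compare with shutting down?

Profit = -£399 at x = 4

AVC = 20 - 12x + 3x^2; min AVC = £8 at x = 2. Since P = £68 ≥ min AVC, the firm produces.
MC = 20 - 24x + 9x^2. Setting P = MC and taking the root on the rising branch gives x* = 4.
TR = 68·4 = 272. TC = 591 + 80 = 671. Profit = 272 − 671 = -£399.
Shutting down would mean losing the fixed cost of £591, so operating at a loss of £399 is better by £192.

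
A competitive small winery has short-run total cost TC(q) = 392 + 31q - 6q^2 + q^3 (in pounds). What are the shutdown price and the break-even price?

AVC = 31 - 6q + q^2; minimized at q = 3, giving min AVC = £22. That is the shutdown price.
ATC = 392/q + 31 - 6q + q^2. Setting dATC/dq = −392/q^2 − 6 + 2q = 0 gives q = 7 (since 2·7^3 − 6·7^2 = 392).
min ATC = 392/7 + 31 − 6·7 + 7^2 = £94. That is the break-even price.
Between these two prices the firm operates at a loss; above £94 it earns a profit.

Shutdown price = £22; break-even price = £94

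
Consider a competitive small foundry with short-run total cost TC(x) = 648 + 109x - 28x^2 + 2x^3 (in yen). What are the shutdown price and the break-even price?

Shutdown price = ¥11; break-even price = ¥91

AVC = 109 - 28x + 2x^2; minimized at x = 7, giving min AVC = ¥11. That is the shutdown price.
ATC = 648/x + 109 - 28x + 2x^2. Setting dATC/dx = −648/x^2 − 28 + 4x = 0 gives x = 9 (since 4·9^3 − 28·9^2 = 648).
min ATC = 648/9 + 109 − 28·9 + 2·9^2 = ¥91. That is the break-even price.
Between these two prices the firm operates at a loss; above ¥91 it earns a profit.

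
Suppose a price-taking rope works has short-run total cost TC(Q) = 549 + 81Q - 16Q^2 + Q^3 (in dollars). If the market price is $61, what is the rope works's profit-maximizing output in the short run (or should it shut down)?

From TC, MC = TC'(Q) = 81 - 32Q + 3Q^2 and AVC = VC/Q = 81 - 16Q + Q^2.
AVC is minimized where dAVC/dQ = -16 + 2Q = 0, at Q = 8; min AVC = 81 - 16·8 + 8^2 = $17.
Since P = $61 ≥ min AVC = $17, price covers variable cost and the firm should produce.
P = MC gives 20 - 32Q + 3Q^2 = 0, with roots 2/3 and 10. Take the larger (rising MC): Q* = 10.
Check: AVC at Q = 10 is $21 ≤ P, so revenue covers variable cost.
Profit = P·Q − TC = 61·10 − 759 = -$149, a loss, but smaller than the $549 fixed cost the firm would lose by shutting down.

Produce at Q = 10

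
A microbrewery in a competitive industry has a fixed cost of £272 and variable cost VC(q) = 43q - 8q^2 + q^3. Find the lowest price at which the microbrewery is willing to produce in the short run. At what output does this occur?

Short-run supply begins at min AVC. From VC = 43q - 8q^2 + q^3, AVC = 43 - 8q + q^2.
At the minimum of AVC, MC = AVC. MC = 43 - 16q + 3q^2; setting MC = AVC gives 2q^2 - 8q = 0, so q = 4. min AVC = 27.
For P < £27 the firm produces nothing.

£27 per unit, at q = 4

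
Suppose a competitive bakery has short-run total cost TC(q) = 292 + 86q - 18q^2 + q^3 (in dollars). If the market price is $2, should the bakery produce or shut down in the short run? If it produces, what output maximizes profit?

Shut down

From TC, MC = TC'(q) = 86 - 36q + 3q^2 and AVC = VC/q = 86 - 18q + q^2.
AVC hits its minimum where MC = AVC, at q = 9, giving min AVC = 86 - 18·9 + 9^2 = $5.
P = $2 lies below min AVC = $5; no output level covers variable cost.
Shutting down limits the loss to fixed cost, $292.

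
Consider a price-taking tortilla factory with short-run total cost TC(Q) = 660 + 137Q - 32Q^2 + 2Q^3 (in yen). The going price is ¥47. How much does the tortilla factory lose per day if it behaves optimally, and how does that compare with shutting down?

Profit = -¥336 at Q = 9

AVC = 137 - 32Q + 2Q^2 has its minimum ¥9 at Q = 8; price ¥47 clears that bar, so the firm operates.
MC = 137 - 64Q + 6Q^2. Setting P = MC and taking the root on the rising branch gives Q* = 9.
TR = 47·9 = 423. TC = 660 + 99 = 759. Profit = 423 − 759 = -¥336.
Shutting down would mean losing the fixed cost of ¥660, so operating at a loss of ¥336 is better by ¥324.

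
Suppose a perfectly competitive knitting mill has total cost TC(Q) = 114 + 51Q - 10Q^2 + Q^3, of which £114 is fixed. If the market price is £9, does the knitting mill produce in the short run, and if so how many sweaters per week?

Shut down

Strip out fixed cost: VC = 51Q - 10Q^2 + Q^3. Then AVC = 51 - 10Q + Q^2 and MC = 51 - 20Q + 3Q^2.
AVC is minimized where dAVC/dQ = -10 + 2Q = 0, at Q = 5; min AVC = 51 - 10·5 + 5^2 = £26.
P = £9 lies below min AVC = £26; no output level covers variable cost.
Best response: produce nothing and absorb the £114 fixed cost.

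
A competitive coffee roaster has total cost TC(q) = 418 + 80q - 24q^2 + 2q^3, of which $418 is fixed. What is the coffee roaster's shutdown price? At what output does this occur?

The firm shuts down when price falls below the minimum of average variable cost. AVC = VC/q = 80 - 24q + 2q^2.
dAVC/dq = -24 + 4q = 0 gives q = 6. min AVC = 80 - 24·6 + 2·6^2 = 8.
For P < $8 the firm produces nothing.

$8 per unit, at q = 6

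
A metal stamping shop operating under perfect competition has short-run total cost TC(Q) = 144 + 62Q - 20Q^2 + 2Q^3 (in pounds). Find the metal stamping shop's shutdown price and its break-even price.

Shutdown price = £12; break-even price = £38

AVC = 62 - 20Q + 2Q^2; minimized at Q = 5, giving min AVC = £12. That is the shutdown price.
ATC = 144/Q + 62 - 20Q + 2Q^2. Setting dATC/dQ = −144/Q^2 − 20 + 4Q = 0 gives Q = 6 (since 4·6^3 − 20·6^2 = 144).
min ATC = 144/6 + 62 − 20·6 + 2·6^2 = £38. That is the break-even price.
For £12 ≤ P < £38 the firm produces at a loss; below £12 it shuts down.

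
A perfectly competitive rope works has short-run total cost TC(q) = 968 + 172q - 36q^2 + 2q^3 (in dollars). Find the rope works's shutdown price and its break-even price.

Shutdown price = $10; break-even price = $106

Shutdown price = min AVC. AVC = 172 - 36q + 2q^2, with vertex at q = 9 and minimum $10.
ATC = 968/q + 172 - 36q + 2q^2. Setting dATC/dq = −968/q^2 − 36 + 4q = 0 gives q = 11 (since 4·11^3 − 36·11^2 = 968).
min ATC = 968/11 + 172 − 36·11 + 2·11^2 = $106. That is the break-even price.
For $10 ≤ P < $106 the firm produces at a loss; below $10 it shuts down.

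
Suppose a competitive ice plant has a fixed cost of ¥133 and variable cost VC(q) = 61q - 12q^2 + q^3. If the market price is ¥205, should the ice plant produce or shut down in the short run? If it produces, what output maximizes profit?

From TC, MC = TC'(q) = 61 - 24q + 3q^2 and AVC = VC/q = 61 - 12q + q^2.
AVC is minimized where dAVC/dq = -12 + 2q = 0, at q = 6; min AVC = 61 - 12·6 + 6^2 = ¥25.
P = ¥205 exceeds min AVC = ¥25, so the firm stays open.
P = MC gives -144 - 24q + 3q^2 = 0, with roots -4 and 12. Take the larger (rising MC): q* = 12.
Check: AVC at q = 12 is ¥61 ≤ P, so revenue covers variable cost.
Profit = P·q − TC = 205·12 − 865 = ¥1595.

Produce at q = 12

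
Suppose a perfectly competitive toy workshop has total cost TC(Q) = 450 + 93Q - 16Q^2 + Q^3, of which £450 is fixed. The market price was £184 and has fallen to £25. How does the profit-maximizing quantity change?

Output falls from 13 to 0 (the firm shuts down)

MC = 93 - 32Q + 3Q^2; the shutdown threshold is min AVC = £29 (at Q = 8).
At P = £184 ≥ min AVC, set P = MC on the rising branch: Q = 13.
At P = £25 < min AVC = £29, price no longer covers variable cost at any output, so the firm shuts down: Q = 0.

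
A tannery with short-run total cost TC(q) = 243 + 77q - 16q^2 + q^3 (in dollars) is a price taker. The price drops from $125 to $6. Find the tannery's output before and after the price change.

Output falls from 12 to 0 (the firm shuts down)

AVC = 77 - 16q + q^2, minimized at q = 8 where min AVC = $13. MC = 77 - 32q + 3q^2.
At P = $125 ≥ min AVC, set P = MC on the rising branch: q = 12.
At P = $6 < min AVC = $13, price no longer covers variable cost at any output, so the firm shuts down: q = 0.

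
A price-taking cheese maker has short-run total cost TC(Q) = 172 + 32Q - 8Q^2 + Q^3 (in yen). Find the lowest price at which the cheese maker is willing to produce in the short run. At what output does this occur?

The shutdown price is the minimum of AVC. VC = 32Q - 8Q^2 + Q^3, so AVC = 32 - 8Q + Q^2.
At the minimum of AVC, MC = AVC. MC = 32 - 16Q + 3Q^2; setting MC = AVC gives 2Q^2 - 8Q = 0, so Q = 4. min AVC = 16.
The firm shuts down for any P below ¥16.

¥16 per unit, at Q = 4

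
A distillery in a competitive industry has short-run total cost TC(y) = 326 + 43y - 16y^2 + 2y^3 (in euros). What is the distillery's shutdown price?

The shutdown price is the minimum of AVC. VC = 43y - 16y^2 + 2y^3, so AVC = 43 - 16y + 2y^2.
At the minimum of AVC, MC = AVC. MC = 43 - 32y + 6y^2; setting MC = AVC gives 4y^2 - 16y = 0, so y = 4. min AVC = 11.
For P < €11 the firm produces nothing.

€11 per unit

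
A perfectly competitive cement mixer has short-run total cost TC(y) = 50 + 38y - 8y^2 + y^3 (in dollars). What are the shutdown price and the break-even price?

Shutdown price = $22; break-even price = $33

AVC = 38 - 8y + y^2; minimized at y = 4, giving min AVC = $22. That is the shutdown price.
ATC = 50/y + 38 - 8y + y^2. Setting dATC/dy = −50/y^2 − 8 + 2y = 0 gives y = 5 (since 2·5^3 − 8·5^2 = 50).
min ATC = 50/5 + 38 − 8·5 + 5^2 = $33. That is the break-even price.
Between these two prices the firm operates at a loss; above $33 it earns a profit.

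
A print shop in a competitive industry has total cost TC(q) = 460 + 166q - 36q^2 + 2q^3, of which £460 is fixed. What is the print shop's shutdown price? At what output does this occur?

The firm shuts down when price falls below the minimum of average variable cost. AVC = VC/q = 166 - 36q + 2q^2.
dAVC/dq = -36 + 4q = 0 gives q = 9. min AVC = 166 - 36·9 + 2·9^2 = 4.
The firm shuts down for any P below £4.

£4 per unit, at q = 9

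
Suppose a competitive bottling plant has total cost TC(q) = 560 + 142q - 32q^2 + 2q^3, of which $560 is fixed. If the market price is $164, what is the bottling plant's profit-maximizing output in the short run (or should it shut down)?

From TC, MC = TC'(q) = 142 - 64q + 6q^2 and AVC = VC/q = 142 - 32q + 2q^2.
AVC is minimized where dAVC/dq = -32 + 4q = 0, at q = 8; min AVC = 142 - 32·8 + 2·8^2 = $14.
Since P = $164 ≥ min AVC = $14, price covers variable cost and the firm should produce.
Set P = MC: 164 = 142 - 64q + 6q^2 → -22 - 64q + 6q^2 = 0. The roots are q = -1/3 and q = 11; the profit-maximizing output is on the rising part of MC, so q* = 11.
Check: AVC at q = 11 is $32 ≤ P, so revenue covers variable cost.
Profit = P·q − TC = 164·11 − 912 = $892.

Produce at q = 11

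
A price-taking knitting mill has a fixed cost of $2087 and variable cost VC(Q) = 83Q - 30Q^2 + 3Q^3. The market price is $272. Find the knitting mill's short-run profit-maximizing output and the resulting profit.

Profit = -$143 at Q = 9

AVC = 83 - 30Q + 3Q^2; min AVC = $8 at Q = 5. Since P = $272 ≥ min AVC, the firm produces.
MC = 83 - 60Q + 9Q^2. Setting P = MC and taking the root on the rising branch gives Q* = 9.
TR = 272·9 = 2448. TC = 2087 + 504 = 2591. Profit = 2448 − 2591 = -$143.
That loss of $143 beats the $2087 the firm would lose by shutting down; producing recovers $1944 of fixed cost.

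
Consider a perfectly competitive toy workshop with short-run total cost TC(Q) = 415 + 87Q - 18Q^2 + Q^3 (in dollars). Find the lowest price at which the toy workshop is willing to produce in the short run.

The firm shuts down when price falls below the minimum of average variable cost. AVC = VC/Q = 87 - 18Q + Q^2.
dAVC/dQ = -18 + 2Q = 0 gives Q = 9. min AVC = 87 - 18·9 + 9^2 = 6.
The firm shuts down for any P below $6.

$6 per unit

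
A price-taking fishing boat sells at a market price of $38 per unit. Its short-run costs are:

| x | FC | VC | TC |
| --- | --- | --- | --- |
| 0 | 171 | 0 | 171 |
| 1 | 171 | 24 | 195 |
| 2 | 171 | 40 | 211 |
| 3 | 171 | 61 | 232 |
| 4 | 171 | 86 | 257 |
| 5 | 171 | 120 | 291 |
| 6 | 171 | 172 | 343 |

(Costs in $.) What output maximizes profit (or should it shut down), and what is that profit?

x = 5; profit = -$101

Profit at each row (π = 38x − TC): x=0: -171; x=1: -157; x=2: -135; x=3: -118; x=4: -105; x=5: -101; x=6: -115.
Profit is maximized at x = 5. AVC there is 120/5 = $24 ≤ P, so producing beats shutting down (which would give -$171).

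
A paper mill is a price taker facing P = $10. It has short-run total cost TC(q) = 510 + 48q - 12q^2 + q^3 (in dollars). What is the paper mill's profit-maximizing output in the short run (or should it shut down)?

Shut down

Strip out fixed cost: VC = 48q - 12q^2 + q^3. Then AVC = 48 - 12q + q^2 and MC = 48 - 24q + 3q^2.
The AVC parabola has its vertex at q = 12/2 = 6, where AVC = 48 - 12·6 + 6^2 = $12.
Since P = $10 < min AVC = $12, price fails to cover variable cost at any output.
The firm minimizes its loss by shutting down and losing only its fixed cost of $510.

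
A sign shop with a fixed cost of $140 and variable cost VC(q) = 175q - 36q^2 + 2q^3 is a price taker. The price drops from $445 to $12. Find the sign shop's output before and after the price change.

Output falls from 15 to 0 (the firm shuts down)

MC = 175 - 72q + 6q^2; the shutdown threshold is min AVC = $13 (at q = 9).
At P = $445 ≥ min AVC, set P = MC on the rising branch: q = 15.
At P = $12 < min AVC = $13, price no longer covers variable cost at any output, so the firm shuts down: q = 0.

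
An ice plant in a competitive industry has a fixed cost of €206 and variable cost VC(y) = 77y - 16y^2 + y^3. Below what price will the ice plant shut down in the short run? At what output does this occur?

The shutdown price is the minimum of AVC. VC = 77y - 16y^2 + y^3, so AVC = 77 - 16y + y^2.
dAVC/dy = -16 + 2y = 0 gives y = 8. min AVC = 77 - 16·8 + 8^2 = 13.
The firm shuts down for any P below €13.

€13 per unit, at y = 8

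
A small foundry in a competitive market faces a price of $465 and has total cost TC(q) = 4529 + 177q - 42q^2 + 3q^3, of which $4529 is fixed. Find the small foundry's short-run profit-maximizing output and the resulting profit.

Profit = -$209 at q = 12

AVC = 177 - 42q + 3q^2; min AVC = $30 at q = 7. Since P = $465 ≥ min AVC, the firm produces.
With MC = 177 - 84q + 9q^2, P = MC on the upward-sloping part at q* = 12.
TR = 465·12 = 5580. TC = 4529 + 1260 = 5789. Profit = 5580 − 5789 = -$209.
Shutting down would mean losing the fixed cost of $4529, so operating at a loss of $209 is better by $4320.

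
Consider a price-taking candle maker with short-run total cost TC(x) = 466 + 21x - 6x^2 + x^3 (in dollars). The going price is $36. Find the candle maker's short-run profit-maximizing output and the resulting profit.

Profit = -$366 at x = 5

AVC = 21 - 6x + x^2; min AVC = $12 at x = 3. Since P = $36 ≥ min AVC, the firm produces.
MC = 21 - 12x + 3x^2. Setting P = MC and taking the root on the rising branch gives x* = 5.
TR = 36·5 = 180. TC = 466 + 80 = 546. Profit = 180 − 546 = -$366.
That loss of $366 beats the $466 the firm would lose by shutting down; producing recovers $100 of fixed cost.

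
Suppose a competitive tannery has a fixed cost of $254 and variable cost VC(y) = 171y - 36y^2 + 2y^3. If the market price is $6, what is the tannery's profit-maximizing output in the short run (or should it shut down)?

Variable cost is VC = 171y - 36y^2 + 2y^3, so AVC = VC/y = 171 - 36y + 2y^2 and MC = dTC/dy = 171 - 72y + 6y^2.
The AVC parabola has its vertex at y = 36/4 = 9, where AVC = 171 - 36·9 + 2·9^2 = $9.
P = $6 lies below min AVC = $9; no output level covers variable cost.
The firm minimizes its loss by shutting down and losing only its fixed cost of $254.

Shut down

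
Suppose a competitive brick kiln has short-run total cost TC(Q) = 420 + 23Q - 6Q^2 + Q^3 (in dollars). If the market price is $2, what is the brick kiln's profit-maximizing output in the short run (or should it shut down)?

Strip out fixed cost: VC = 23Q - 6Q^2 + Q^3. Then AVC = 23 - 6Q + Q^2 and MC = 23 - 12Q + 3Q^2.
AVC is minimized where dAVC/dQ = -6 + 2Q = 0, at Q = 3; min AVC = 23 - 6·3 + 3^2 = $14.
Since P = $2 < min AVC = $14, price fails to cover variable cost at any output.
Best response: produce nothing and absorb the $420 fixed cost.

Shut down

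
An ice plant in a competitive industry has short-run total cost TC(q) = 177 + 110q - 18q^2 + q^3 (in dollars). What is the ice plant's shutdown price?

$29 per unit

The firm shuts down when price falls below the minimum of average variable cost. AVC = VC/q = 110 - 18q + q^2.
At the minimum of AVC, MC = AVC. MC = 110 - 36q + 3q^2; setting MC = AVC gives 2q^2 - 18q = 0, so q = 9. min AVC = 29.
So the shutdown price is $29.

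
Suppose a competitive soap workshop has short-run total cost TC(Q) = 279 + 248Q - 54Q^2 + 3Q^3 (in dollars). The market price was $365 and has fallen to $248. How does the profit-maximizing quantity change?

Output falls from 13 to 12

AVC = 248 - 54Q + 3Q^2, minimized at Q = 9 where min AVC = $5. MC = 248 - 108Q + 9Q^2.
With P = $365 above the shutdown price, P = MC gives Q = 13.
At P = $248 ≥ min AVC, set P = MC: Q = 12. The firm stays open but cuts output.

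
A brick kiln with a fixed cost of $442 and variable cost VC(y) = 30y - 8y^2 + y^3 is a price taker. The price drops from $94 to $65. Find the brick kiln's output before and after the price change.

Output falls from 8 to 7

MC = 30 - 16y + 3y^2; the shutdown threshold is min AVC = $14 (at y = 4).
At P = $94 ≥ min AVC, set P = MC on the rising branch: y = 8.
At P = $65 ≥ min AVC, set P = MC: y = 7. The firm stays open but cuts output.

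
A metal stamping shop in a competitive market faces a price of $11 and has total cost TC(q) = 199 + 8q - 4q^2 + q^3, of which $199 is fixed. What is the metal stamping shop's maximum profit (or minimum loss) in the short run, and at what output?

Profit = -$181 at q = 3

AVC = 8 - 4q + q^2 has its minimum $4 at q = 2; price $11 clears that bar, so the firm operates.
MC = 8 - 8q + 3q^2. Setting P = MC and taking the root on the rising branch gives q* = 3.
TR = 11·3 = 33. TC = 199 + 15 = 214. Profit = 33 − 214 = -$181.
By producing, the firm covers all variable cost plus $18 of fixed cost; shutting down would lose the full $199.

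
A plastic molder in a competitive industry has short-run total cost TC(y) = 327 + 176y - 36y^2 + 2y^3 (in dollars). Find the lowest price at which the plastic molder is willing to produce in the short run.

The shutdown price is the minimum of AVC. VC = 176y - 36y^2 + 2y^3, so AVC = 176 - 36y + 2y^2.
dAVC/dy = -36 + 4y = 0 gives y = 9. min AVC = 176 - 36·9 + 2·9^2 = 14.
For P < $14 the firm produces nothing.

$14 per unit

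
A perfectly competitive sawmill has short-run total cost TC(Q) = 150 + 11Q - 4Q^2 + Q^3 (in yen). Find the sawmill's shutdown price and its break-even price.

Shutdown price = ¥7; break-even price = ¥46

AVC = 11 - 4Q + Q^2; minimized at Q = 2, giving min AVC = ¥7. That is the shutdown price.
ATC = 150/Q + 11 - 4Q + Q^2. Setting dATC/dQ = −150/Q^2 − 4 + 2Q = 0 gives Q = 5 (since 2·5^3 − 4·5^2 = 150).
min ATC = 150/5 + 11 − 4·5 + 5^2 = ¥46. That is the break-even price.
For ¥7 ≤ P < ¥46 the firm produces at a loss; below ¥7 it shuts down.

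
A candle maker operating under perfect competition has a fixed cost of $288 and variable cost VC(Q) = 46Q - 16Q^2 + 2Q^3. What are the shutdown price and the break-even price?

Shutdown price = $14; break-even price = $70

Shutdown price = min AVC. AVC = 46 - 16Q + 2Q^2, with vertex at Q = 4 and minimum $14.
ATC = 288/Q + 46 - 16Q + 2Q^2. Setting dATC/dQ = −288/Q^2 − 16 + 4Q = 0 gives Q = 6 (since 4·6^3 − 16·6^2 = 288).
min ATC = 288/6 + 46 − 16·6 + 2·6^2 = $70. That is the break-even price.
For $14 ≤ P < $70 the firm produces at a loss; below $14 it shuts down.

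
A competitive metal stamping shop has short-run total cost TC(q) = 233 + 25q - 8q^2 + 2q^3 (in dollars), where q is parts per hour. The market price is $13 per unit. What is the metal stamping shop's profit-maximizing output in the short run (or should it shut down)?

Shut down

Variable cost is VC = 25q - 8q^2 + 2q^3, so AVC = VC/q = 25 - 8q + 2q^2 and MC = dTC/dq = 25 - 16q + 6q^2.
The AVC parabola has its vertex at q = 8/4 = 2, where AVC = 25 - 8·2 + 2·2^2 = $17.
With P < min AVC ($13 < $17), every unit sold adds to the loss.
Best response: produce nothing and absorb the $233 fixed cost.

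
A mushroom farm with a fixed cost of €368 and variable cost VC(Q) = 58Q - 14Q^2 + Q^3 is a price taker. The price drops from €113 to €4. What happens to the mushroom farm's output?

Output falls from 11 to 0 (the firm shuts down)

AVC = 58 - 14Q + Q^2, minimized at Q = 7 where min AVC = €9. MC = 58 - 28Q + 3Q^2.
With P = €113 above the shutdown price, P = MC gives Q = 11.
At P = €4 < min AVC = €9, price no longer covers variable cost at any output, so the firm shuts down: Q = 0.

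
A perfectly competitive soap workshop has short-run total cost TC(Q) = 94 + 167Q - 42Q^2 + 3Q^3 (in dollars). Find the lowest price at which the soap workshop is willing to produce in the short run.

The firm shuts down when price falls below the minimum of average variable cost. AVC = VC/Q = 167 - 42Q + 3Q^2.
dAVC/dQ = -42 + 6Q = 0 gives Q = 7. min AVC = 167 - 42·7 + 3·7^2 = 20.
The firm shuts down for any P below $20.

$20 per unit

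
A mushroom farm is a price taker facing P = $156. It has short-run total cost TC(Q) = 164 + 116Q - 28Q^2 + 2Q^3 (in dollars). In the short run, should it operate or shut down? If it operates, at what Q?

From TC, MC = TC'(Q) = 116 - 56Q + 6Q^2 and AVC = VC/Q = 116 - 28Q + 2Q^2.
The AVC parabola has its vertex at Q = 28/4 = 7, where AVC = 116 - 28·7 + 2·7^2 = $18.
P = $156 exceeds min AVC = $18, so the firm stays open.
P = MC gives -40 - 56Q + 6Q^2 = 0, with roots -2/3 and 10. Take the larger (rising MC): Q* = 10.
Check: AVC at Q = 10 is $36 ≤ P, so revenue covers variable cost.
Profit = P·Q − TC = 156·10 − 524 = $1036.

Produce at Q = 10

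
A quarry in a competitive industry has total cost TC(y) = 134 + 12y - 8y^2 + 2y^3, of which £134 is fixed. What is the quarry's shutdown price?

£4 per unit

The firm shuts down when price falls below the minimum of average variable cost. AVC = VC/y = 12 - 8y + 2y^2.
dAVC/dy = -8 + 4y = 0 gives y = 2. min AVC = 12 - 8·2 + 2·2^2 = 4.
The firm shuts down for any P below £4.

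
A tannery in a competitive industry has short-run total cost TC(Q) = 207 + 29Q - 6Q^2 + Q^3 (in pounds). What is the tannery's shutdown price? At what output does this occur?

The shutdown price is the minimum of AVC. VC = 29Q - 6Q^2 + Q^3, so AVC = 29 - 6Q + Q^2.
At the minimum of AVC, MC = AVC. MC = 29 - 12Q + 3Q^2; setting MC = AVC gives 2Q^2 - 6Q = 0, so Q = 3. min AVC = 20.
For P < £20 the firm produces nothing.

£20 per unit, at Q = 3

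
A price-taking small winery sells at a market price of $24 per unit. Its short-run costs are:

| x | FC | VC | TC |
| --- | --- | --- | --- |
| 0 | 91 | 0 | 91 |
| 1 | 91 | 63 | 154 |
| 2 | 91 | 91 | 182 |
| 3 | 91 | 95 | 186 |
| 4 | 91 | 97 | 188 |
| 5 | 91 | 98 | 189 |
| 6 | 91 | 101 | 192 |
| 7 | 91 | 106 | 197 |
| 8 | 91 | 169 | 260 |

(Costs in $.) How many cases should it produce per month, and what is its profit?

Compute π = P·x − TC at each output: x=0: -91; x=1: -130; x=2: -134; x=3: -114; x=4: -92; x=5: -69; x=6: -48; x=7: -29; x=8: -68.
Profit is maximized at x = 7. AVC there is 106/7 = $15.14 ≤ P, so producing beats shutting down (which would give -$91).

x = 7; profit = -$29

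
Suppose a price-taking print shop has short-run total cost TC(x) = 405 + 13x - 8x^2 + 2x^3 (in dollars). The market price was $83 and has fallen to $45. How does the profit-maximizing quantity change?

MC = 13 - 16x + 6x^2; the shutdown threshold is min AVC = $5 (at x = 2).
With P = $83 above the shutdown price, P = MC gives x = 5.
At P = $45 ≥ min AVC, set P = MC: x = 4. The firm stays open but cuts output.

Output falls from 5 to 4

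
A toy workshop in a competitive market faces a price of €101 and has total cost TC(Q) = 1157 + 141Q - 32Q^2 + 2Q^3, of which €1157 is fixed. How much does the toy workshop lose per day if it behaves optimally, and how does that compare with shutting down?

AVC = 141 - 32Q + 2Q^2 has its minimum €13 at Q = 8; price €101 clears that bar, so the firm operates.
With MC = 141 - 64Q + 6Q^2, P = MC on the upward-sloping part at Q* = 10.
TR = 101·10 = 1010. TC = 1157 + 210 = 1367. Profit = 1010 − 1367 = -€357.
By producing, the firm covers all variable cost plus €800 of fixed cost; shutting down would lose the full €1157.

Profit = -€357 at Q = 10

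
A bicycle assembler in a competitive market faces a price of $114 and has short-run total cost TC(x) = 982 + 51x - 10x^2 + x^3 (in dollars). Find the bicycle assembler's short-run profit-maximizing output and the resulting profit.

Profit = -$334 at x = 9

AVC = 51 - 10x + x^2 has its minimum $26 at x = 5; price $114 clears that bar, so the firm operates.
With MC = 51 - 20x + 3x^2, P = MC on the upward-sloping part at x* = 9.
TR = 114·9 = 1026. TC = 982 + 378 = 1360. Profit = 1026 − 1360 = -$334.
By producing, the firm covers all variable cost plus $648 of fixed cost; shutting down would lose the full $982.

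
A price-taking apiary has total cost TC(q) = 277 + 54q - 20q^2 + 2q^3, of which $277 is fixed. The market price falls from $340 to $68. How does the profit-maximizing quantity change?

AVC = 54 - 20q + 2q^2, minimized at q = 5 where min AVC = $4. MC = 54 - 40q + 6q^2.
With P = $340 above the shutdown price, P = MC gives q = 11.
At P = $68 ≥ min AVC, set P = MC: q = 7. The firm stays open but cuts output.

Output falls from 11 to 7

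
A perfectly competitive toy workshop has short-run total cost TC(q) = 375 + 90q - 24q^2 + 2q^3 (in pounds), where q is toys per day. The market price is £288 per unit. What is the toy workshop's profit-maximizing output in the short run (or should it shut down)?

From TC, MC = TC'(q) = 90 - 48q + 6q^2 and AVC = VC/q = 90 - 24q + 2q^2.
The AVC parabola has its vertex at q = 24/4 = 6, where AVC = 90 - 24·6 + 2·6^2 = £18.
P = £288 exceeds min AVC = £18, so the firm stays open.
P = MC gives -198 - 48q + 6q^2 = 0, with roots -3 and 11. Take the larger (rising MC): q* = 11.
Check: AVC at q = 11 is £68 ≤ P, so revenue covers variable cost.
Profit = P·q − TC = 288·11 − 1123 = £2045.

Produce at q = 11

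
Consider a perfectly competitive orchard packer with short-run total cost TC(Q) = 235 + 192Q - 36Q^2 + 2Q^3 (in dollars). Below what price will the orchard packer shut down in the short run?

The firm shuts down when price falls below the minimum of average variable cost. AVC = VC/Q = 192 - 36Q + 2Q^2.
dAVC/dQ = -36 + 4Q = 0 gives Q = 9. min AVC = 192 - 36·9 + 2·9^2 = 30.
So the shutdown price is $30.

$30 per unit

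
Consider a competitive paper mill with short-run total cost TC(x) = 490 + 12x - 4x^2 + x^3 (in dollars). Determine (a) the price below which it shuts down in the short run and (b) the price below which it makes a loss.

Shutdown price = $8; break-even price = $103

Shutdown price = min AVC. AVC = 12 - 4x + x^2, with vertex at x = 2 and minimum $8.
ATC = 490/x + 12 - 4x + x^2. Setting dATC/dx = −490/x^2 − 4 + 2x = 0 gives x = 7 (since 2·7^3 − 4·7^2 = 490).
min ATC = 490/7 + 12 − 4·7 + 7^2 = $103. That is the break-even price.
For $8 ≤ P < $103 the firm produces at a loss; below $8 it shuts down.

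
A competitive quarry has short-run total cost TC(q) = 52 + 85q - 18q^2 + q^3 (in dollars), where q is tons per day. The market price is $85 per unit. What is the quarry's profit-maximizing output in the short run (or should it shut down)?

From TC, MC = TC'(q) = 85 - 36q + 3q^2 and AVC = VC/q = 85 - 18q + q^2.
AVC is minimized where dAVC/dq = -18 + 2q = 0, at q = 9; min AVC = 85 - 18·9 + 9^2 = $4.
Because $85 ≥ $4, revenue can cover variable cost; the firm operates.
Solving P = MC: -36q + 3q^2 = 0 ⇒ q = 0 or 12. On the upward-sloping branch, q* = 12.
Check: AVC at q = 12 is $13 ≤ P, so revenue covers variable cost.
Profit = P·q − TC = 85·12 − 208 = $812.

Produce at q = 12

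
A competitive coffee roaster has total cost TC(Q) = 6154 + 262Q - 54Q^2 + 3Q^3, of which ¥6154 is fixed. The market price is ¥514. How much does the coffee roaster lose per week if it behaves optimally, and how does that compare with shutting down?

AVC = 262 - 54Q + 3Q^2 has its minimum ¥19 at Q = 9; price ¥514 clears that bar, so the firm operates.
MC = 262 - 108Q + 9Q^2. Setting P = MC and taking the root on the rising branch gives Q* = 14.
TR = 514·14 = 7196. TC = 6154 + 1316 = 7470. Profit = 7196 − 7470 = -¥274.
That loss of ¥274 beats the ¥6154 the firm would lose by shutting down; producing recovers ¥5880 of fixed cost.

Profit = -¥274 at Q = 14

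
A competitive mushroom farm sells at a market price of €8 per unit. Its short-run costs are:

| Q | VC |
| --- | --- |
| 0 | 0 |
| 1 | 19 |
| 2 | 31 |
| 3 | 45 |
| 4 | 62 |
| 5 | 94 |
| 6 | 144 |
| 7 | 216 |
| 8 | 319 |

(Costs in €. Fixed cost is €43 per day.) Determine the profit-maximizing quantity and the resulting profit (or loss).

Q = 0 (shut down); profit = -€43

Profit at each row (π = 8Q − TC): Q=0: -43; Q=1: -54; Q=2: -58; Q=3: -64; Q=4: -73; Q=5: -97; Q=6: -139; Q=7: -203; Q=8: -298.
Profit is highest at Q = 0. Equivalently, the lowest AVC in the table is 45/3 ≈ €15 at Q = 3, and P = €8 falls below it — price never covers variable cost, so the firm shuts down and loses only its fixed cost.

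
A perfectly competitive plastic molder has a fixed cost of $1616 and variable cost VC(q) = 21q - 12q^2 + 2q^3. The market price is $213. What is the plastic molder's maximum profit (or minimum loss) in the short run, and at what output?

Profit = -$336 at q = 8

AVC = 21 - 12q + 2q^2; min AVC = $3 at q = 3. Since P = $213 ≥ min AVC, the firm produces.
With MC = 21 - 24q + 6q^2, P = MC on the upward-sloping part at q* = 8.
TR = 213·8 = 1704. TC = 1616 + 424 = 2040. Profit = 1704 − 2040 = -$336.
By producing, the firm covers all variable cost plus $1280 of fixed cost; shutting down would lose the full $1616.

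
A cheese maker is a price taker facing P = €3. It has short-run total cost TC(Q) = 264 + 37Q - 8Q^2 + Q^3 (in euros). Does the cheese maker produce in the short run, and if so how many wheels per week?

Shut down

Strip out fixed cost: VC = 37Q - 8Q^2 + Q^3. Then AVC = 37 - 8Q + Q^2 and MC = 37 - 16Q + 3Q^2.
AVC is minimized where dAVC/dQ = -8 + 2Q = 0, at Q = 4; min AVC = 37 - 8·4 + 4^2 = €21.
With P < min AVC (€3 < €21), every unit sold adds to the loss.
Shutting down limits the loss to fixed cost, €264.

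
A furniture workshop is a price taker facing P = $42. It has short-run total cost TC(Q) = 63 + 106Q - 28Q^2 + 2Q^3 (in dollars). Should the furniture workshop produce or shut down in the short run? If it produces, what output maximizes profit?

Strip out fixed cost: VC = 106Q - 28Q^2 + 2Q^3. Then AVC = 106 - 28Q + 2Q^2 and MC = 106 - 56Q + 6Q^2.
AVC is minimized where dAVC/dQ = -28 + 4Q = 0, at Q = 7; min AVC = 106 - 28·7 + 2·7^2 = $8.
P = $42 exceeds min AVC = $8, so the firm stays open.
P = MC gives 64 - 56Q + 6Q^2 = 0, with roots 4/3 and 8. Take the larger (rising MC): Q* = 8.
Check: AVC at Q = 8 is $10 ≤ P, so revenue covers variable cost.
Profit = P·Q − TC = 42·8 − 143 = $193.

Produce at Q = 8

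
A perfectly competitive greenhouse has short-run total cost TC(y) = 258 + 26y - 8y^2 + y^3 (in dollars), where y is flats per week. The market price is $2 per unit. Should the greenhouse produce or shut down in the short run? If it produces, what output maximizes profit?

Shut down

Variable cost is VC = 26y - 8y^2 + y^3, so AVC = VC/y = 26 - 8y + y^2 and MC = dTC/dy = 26 - 16y + 3y^2.
AVC is minimized where dAVC/dy = -8 + 2y = 0, at y = 4; min AVC = 26 - 8·4 + 4^2 = $10.
With P < min AVC ($2 < $10), every unit sold adds to the loss.
Shutting down limits the loss to fixed cost, $258.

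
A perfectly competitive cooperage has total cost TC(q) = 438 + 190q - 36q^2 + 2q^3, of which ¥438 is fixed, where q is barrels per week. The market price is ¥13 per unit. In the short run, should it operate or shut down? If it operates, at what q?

Variable cost is VC = 190q - 36q^2 + 2q^3, so AVC = VC/q = 190 - 36q + 2q^2 and MC = dTC/dq = 190 - 72q + 6q^2.
AVC hits its minimum where MC = AVC, at q = 9, giving min AVC = 190 - 36·9 + 2·9^2 = ¥28.
With P < min AVC (¥13 < ¥28), every unit sold adds to the loss.
Shutting down limits the loss to fixed cost, ¥438.

Shut down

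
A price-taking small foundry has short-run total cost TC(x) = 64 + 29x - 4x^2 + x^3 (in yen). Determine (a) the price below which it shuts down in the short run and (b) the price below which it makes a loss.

Shutdown price = ¥25; break-even price = ¥45

AVC = 29 - 4x + x^2; minimized at x = 2, giving min AVC = ¥25. That is the shutdown price.
ATC = 64/x + 29 - 4x + x^2. Setting dATC/dx = −64/x^2 − 4 + 2x = 0 gives x = 4 (since 2·4^3 − 4·4^2 = 64).
min ATC = 64/4 + 29 − 4·4 + 4^2 = ¥45. That is the break-even price.
For ¥25 ≤ P < ¥45 the firm produces at a loss; below ¥25 it shuts down.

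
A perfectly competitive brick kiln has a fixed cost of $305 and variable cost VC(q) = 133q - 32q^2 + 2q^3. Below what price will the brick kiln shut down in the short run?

Short-run supply begins at min AVC. From VC = 133q - 32q^2 + 2q^3, AVC = 133 - 32q + 2q^2.
dAVC/dq = -32 + 4q = 0 gives q = 8. min AVC = 133 - 32·8 + 2·8^2 = 5.
So the shutdown price is $5.

$5 per unit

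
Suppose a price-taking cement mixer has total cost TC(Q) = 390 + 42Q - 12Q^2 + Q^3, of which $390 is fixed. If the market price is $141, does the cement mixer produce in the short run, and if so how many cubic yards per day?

Produce at Q = 11

From TC, MC = TC'(Q) = 42 - 24Q + 3Q^2 and AVC = VC/Q = 42 - 12Q + Q^2.
The AVC parabola has its vertex at Q = 12/2 = 6, where AVC = 42 - 12·6 + 6^2 = $6.
P = $141 exceeds min AVC = $6, so the firm stays open.
Solving P = MC: -99 - 24Q + 3Q^2 = 0 ⇒ Q = -3 or 11. On the upward-sloping branch, Q* = 11.
Check: AVC at Q = 11 is $31 ≤ P, so revenue covers variable cost.
Profit = P·Q − TC = 141·11 − 731 = $820.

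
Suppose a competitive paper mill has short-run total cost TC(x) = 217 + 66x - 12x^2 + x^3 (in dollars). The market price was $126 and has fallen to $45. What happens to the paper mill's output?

Output falls from 10 to 7

MC = 66 - 24x + 3x^2; the shutdown threshold is min AVC = $30 (at x = 6).
At P = $126 ≥ min AVC, set P = MC on the rising branch: x = 10.
At P = $45 ≥ min AVC, set P = MC: x = 7. The firm stays open but cuts output.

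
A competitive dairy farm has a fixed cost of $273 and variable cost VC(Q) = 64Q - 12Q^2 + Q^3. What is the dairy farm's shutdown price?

The firm shuts down when price falls below the minimum of average variable cost. AVC = VC/Q = 64 - 12Q + Q^2.
dAVC/dQ = -12 + 2Q = 0 gives Q = 6. min AVC = 64 - 12·6 + 6^2 = 28.
The firm shuts down for any P below $28.

$28 per unit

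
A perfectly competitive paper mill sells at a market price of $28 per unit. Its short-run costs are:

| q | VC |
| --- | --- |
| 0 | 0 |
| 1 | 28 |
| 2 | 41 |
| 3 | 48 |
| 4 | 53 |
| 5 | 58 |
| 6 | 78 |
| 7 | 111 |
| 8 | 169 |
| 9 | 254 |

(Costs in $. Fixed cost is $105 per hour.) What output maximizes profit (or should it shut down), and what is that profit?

Tabulate TR − TC: q=0: -105; q=1: -105; q=2: -90; q=3: -69; q=4: -46; q=5: -23; q=6: -15; q=7: -20; q=8: -50; q=9: -107.
Profit is maximized at q = 6. AVC there is 78/6 = $13 ≤ P, so producing beats shutting down (which would give -$105).

q = 6; profit = -$15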